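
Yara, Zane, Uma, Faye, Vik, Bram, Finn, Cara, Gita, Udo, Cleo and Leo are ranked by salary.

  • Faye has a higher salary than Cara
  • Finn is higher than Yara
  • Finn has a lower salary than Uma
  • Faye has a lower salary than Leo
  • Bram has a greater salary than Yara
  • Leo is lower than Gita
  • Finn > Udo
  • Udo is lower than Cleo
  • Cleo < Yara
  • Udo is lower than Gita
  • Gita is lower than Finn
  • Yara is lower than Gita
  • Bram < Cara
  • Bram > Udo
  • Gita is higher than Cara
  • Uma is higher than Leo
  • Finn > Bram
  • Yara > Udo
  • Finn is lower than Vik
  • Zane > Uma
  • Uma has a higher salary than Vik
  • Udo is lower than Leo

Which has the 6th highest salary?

Chaining the given pairs: Udo < Cleo < Yara < Bram < Cara < Faye < Leo < Gita < Finn < Vik < Uma < Zane.
The 6th largest is Leo.

Leo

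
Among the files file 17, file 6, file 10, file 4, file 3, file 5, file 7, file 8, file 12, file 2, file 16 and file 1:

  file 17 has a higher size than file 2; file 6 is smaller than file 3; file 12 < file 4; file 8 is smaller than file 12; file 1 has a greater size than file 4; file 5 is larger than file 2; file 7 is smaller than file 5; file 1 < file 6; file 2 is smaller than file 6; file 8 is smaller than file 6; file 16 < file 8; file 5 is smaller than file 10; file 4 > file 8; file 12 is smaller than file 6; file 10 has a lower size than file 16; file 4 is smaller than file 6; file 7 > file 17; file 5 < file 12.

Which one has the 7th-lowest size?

file 8

The consecutive relations fix a unique order: file 2 < file 17 < file 7 < file 5 < file 10 < file 16 < file 8 < file 12 < file 4 < file 1 < file 6 < file 3.
The 7th smallest is file 8.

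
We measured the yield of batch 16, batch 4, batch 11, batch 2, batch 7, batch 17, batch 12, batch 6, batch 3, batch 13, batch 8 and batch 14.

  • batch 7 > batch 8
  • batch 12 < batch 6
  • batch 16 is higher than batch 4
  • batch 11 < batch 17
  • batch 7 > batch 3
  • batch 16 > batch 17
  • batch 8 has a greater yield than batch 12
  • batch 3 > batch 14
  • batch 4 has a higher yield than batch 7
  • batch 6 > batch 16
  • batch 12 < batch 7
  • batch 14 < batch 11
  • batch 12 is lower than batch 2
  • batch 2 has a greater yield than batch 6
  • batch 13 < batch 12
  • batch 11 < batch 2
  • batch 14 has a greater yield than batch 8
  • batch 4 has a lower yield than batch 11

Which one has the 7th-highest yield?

Chaining the given pairs: batch 13 < batch 12 < batch 8 < batch 14 < batch 3 < batch 7 < batch 4 < batch 11 < batch 17 < batch 16 < batch 6 < batch 2.
The 7th largest is batch 7.

batch 7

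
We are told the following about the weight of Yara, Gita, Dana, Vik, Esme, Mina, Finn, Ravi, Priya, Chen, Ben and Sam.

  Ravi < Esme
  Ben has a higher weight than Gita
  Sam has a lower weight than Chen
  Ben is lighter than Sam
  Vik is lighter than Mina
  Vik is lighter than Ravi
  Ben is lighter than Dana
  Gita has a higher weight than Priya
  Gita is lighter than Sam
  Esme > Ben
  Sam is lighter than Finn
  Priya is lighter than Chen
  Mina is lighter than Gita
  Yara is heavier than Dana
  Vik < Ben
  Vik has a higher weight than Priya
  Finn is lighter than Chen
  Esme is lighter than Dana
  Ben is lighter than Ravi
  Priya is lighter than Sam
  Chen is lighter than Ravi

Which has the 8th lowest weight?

Piecing the relations together gives one ordering: Priya < Vik < Mina < Gita < Ben < Sam < Finn < Chen < Ravi < Esme < Dana < Yara.
Counting 8 from the smallest end gives Chen.

Chen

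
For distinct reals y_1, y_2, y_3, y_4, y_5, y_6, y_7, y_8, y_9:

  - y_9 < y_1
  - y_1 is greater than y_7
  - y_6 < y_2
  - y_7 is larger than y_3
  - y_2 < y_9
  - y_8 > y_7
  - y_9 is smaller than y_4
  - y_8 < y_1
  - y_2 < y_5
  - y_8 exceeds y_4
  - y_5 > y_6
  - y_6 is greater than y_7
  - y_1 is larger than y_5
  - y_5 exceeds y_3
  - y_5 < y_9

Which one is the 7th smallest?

Piecing the relations together gives one ordering: y_3 < y_7 < y_6 < y_2 < y_5 < y_9 < y_4 < y_8 < y_1.
Counting 7 from the smallest end gives y_4.

y_4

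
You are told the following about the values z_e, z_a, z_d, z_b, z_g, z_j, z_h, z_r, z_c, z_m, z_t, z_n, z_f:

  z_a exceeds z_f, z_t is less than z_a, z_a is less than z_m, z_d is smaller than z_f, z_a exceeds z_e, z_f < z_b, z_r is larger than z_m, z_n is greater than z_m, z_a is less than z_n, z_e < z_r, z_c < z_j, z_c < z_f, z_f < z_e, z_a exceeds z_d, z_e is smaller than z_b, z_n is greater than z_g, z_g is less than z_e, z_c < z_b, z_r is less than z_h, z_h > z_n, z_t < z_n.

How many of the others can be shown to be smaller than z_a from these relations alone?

From z_a the given relations immediately reach z_d, z_t, z_f, z_e.
From those, z_g, z_c — 6 in total.
Nothing else is reachable below z_a; 6 in all.

6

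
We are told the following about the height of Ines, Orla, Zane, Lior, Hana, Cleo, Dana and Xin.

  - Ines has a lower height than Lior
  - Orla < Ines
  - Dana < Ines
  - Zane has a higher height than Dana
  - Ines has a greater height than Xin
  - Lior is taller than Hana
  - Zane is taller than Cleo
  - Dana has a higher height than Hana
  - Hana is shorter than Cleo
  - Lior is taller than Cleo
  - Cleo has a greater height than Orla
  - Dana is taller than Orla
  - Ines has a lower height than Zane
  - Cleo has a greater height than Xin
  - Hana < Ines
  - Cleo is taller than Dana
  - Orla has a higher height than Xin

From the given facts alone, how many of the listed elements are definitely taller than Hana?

5

Directly above Hana: Dana, Ines, Cleo, Lior.
One step further: Zane (5 so far).
No other element is forced above Hana by the given relations, so the count is 5.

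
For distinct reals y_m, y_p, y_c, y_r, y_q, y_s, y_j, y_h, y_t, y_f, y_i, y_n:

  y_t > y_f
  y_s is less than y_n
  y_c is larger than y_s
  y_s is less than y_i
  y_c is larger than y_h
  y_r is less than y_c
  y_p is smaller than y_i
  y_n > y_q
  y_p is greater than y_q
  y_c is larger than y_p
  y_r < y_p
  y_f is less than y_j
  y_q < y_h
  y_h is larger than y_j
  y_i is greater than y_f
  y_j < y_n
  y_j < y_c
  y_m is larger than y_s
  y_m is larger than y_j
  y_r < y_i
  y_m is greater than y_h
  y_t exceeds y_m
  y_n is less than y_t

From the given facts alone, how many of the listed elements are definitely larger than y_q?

7

Directly above y_q: y_p, y_h, y_n.
One step further: y_m, y_t, y_c, y_i (7 so far).
Nothing else is reachable above y_q; 7 in all.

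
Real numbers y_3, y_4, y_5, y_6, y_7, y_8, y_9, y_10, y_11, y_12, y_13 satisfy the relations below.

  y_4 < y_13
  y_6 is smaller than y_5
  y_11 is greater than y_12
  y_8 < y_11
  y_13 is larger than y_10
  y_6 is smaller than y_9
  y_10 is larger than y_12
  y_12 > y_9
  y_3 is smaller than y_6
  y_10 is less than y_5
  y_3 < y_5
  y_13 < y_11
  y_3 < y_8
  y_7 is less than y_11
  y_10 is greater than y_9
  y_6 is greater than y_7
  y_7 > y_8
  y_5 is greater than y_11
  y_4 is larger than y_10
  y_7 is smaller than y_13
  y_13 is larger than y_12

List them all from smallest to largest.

y_3 < y_8 < y_7 < y_6 < y_9 < y_12 < y_10 < y_4 < y_13 < y_11 < y_5

Nothing is placed below y_3, so it is least; from there y_3 < y_8; y_8 < y_7; y_7 < y_6; y_6 < y_9; y_9 < y_12; y_12 < y_10; y_10 < y_4; y_4 < y_13; y_13 < y_11; y_11 < y_5, each given directly.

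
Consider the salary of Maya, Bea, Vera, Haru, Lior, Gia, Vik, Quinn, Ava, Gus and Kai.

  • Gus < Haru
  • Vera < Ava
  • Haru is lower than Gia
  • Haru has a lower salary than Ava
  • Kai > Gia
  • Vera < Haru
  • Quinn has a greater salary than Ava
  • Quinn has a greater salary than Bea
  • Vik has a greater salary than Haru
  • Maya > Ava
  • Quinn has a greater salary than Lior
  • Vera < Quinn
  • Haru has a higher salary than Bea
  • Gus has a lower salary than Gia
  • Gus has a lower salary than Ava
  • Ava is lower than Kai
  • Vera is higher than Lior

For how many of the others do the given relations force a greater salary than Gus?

Directly above Gus: Haru, Ava, Gia.
One step further: Quinn, Vik, Maya, Kai (7 so far).
No other element is forced above Gus by the given relations, so the count is 7.

7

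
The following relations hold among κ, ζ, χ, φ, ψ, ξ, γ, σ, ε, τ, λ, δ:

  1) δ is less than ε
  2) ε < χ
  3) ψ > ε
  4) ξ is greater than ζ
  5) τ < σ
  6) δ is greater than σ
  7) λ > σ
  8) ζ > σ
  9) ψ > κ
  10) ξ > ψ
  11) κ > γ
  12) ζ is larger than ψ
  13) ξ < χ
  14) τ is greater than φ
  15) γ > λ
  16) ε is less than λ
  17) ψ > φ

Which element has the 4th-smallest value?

Chaining the given pairs: φ < τ < σ < δ < ε < λ < γ < κ < ψ < ζ < ξ < χ.
The 4th smallest is δ.

δ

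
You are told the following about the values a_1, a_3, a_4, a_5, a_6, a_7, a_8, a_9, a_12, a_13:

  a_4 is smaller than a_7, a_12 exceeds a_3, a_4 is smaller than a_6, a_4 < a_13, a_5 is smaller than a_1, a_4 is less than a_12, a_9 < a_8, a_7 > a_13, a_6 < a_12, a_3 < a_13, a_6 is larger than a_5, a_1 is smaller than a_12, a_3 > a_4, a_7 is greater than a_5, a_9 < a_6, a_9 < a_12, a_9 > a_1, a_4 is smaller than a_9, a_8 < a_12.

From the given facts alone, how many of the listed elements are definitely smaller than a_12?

7

Directly below a_12: a_4, a_3, a_1, a_9, a_8, a_6.
One step further: a_5 (7 so far).
No other element is forced below a_12 by the given relations, so the count is 7.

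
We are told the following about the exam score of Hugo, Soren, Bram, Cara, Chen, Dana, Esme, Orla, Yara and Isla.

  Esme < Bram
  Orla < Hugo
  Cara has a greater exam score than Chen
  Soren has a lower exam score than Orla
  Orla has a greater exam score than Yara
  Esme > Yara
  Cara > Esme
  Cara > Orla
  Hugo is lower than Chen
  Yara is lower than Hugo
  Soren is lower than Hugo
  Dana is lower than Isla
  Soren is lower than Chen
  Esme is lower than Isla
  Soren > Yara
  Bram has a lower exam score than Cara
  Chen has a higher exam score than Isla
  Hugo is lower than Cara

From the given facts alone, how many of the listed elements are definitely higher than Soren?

4

The elements the relations force above Soren are Orla, Hugo, Chen, Cara — no chain reaches any other.
That is 4.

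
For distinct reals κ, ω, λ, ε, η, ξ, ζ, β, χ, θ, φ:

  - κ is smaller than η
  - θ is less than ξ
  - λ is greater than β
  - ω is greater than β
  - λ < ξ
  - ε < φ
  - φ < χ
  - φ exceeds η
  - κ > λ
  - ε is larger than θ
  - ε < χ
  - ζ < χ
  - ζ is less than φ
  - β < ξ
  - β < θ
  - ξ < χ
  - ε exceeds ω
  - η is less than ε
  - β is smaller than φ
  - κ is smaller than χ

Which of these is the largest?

β is not greatest since β < λ; θ is not greatest since θ < ξ; λ is not greatest since λ < ξ; κ is not greatest since κ < χ; ω is not greatest since ω < ε; ζ is not greatest since ζ < χ; η is not greatest since η < ε; ε is not greatest since ε < χ; ξ is not greatest since ξ < χ; φ is not greatest since φ < χ.
Only χ has nothing above it, so χ is the largest.

χ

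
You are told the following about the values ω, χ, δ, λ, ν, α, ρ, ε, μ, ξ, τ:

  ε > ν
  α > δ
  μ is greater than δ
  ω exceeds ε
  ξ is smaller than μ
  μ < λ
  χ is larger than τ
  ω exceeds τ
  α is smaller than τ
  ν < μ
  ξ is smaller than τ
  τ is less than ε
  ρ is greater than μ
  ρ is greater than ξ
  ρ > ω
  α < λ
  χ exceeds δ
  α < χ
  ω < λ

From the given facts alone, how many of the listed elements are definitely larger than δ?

8

Directly above δ: α, χ, μ.
One step further: τ, ρ, λ (6 so far).
One step further: ε, ω (8 so far).
Nothing else is reachable above δ; 8 in all.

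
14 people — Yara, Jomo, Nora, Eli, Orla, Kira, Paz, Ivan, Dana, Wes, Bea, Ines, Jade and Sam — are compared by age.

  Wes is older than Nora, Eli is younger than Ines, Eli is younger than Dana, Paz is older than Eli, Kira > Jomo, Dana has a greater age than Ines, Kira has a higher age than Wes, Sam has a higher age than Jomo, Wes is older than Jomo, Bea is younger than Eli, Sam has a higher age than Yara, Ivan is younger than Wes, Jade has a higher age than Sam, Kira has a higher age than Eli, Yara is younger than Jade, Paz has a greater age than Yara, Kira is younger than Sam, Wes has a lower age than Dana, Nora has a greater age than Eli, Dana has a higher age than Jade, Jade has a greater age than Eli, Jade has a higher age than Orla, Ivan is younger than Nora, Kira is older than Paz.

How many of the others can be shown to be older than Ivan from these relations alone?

The elements the relations force above Ivan are Nora, Wes, Kira, Sam, Jade, Dana — no chain reaches any other.
That is 6.

6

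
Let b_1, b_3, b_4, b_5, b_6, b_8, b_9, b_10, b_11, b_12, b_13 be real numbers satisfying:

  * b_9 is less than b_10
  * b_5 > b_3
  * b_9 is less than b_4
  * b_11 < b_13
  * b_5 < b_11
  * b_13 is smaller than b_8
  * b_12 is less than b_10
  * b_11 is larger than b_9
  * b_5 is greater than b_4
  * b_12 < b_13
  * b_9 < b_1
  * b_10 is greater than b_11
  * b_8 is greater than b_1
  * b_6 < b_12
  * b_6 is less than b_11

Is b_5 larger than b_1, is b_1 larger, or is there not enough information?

undetermined

Following every chain through b_1: above b_1 we get b_8; below b_1 we get b_9.
b_5 is not reached, and no chain runs the other way from b_5 to b_1.
So the given relations leave the order of b_1 and b_5 undetermined.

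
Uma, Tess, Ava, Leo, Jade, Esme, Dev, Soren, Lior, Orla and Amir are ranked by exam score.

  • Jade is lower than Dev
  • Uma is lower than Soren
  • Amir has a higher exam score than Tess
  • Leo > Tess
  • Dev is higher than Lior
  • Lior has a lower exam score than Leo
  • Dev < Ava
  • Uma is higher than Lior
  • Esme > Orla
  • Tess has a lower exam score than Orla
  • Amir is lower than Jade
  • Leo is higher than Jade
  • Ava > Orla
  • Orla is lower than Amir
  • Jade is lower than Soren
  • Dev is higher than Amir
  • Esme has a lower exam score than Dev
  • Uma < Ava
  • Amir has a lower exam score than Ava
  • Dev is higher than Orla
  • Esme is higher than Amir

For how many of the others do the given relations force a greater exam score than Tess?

From Tess the given relations immediately reach Orla, Amir, Leo.
From those, Jade, Esme, Dev, Ava — 7 in total.
From those, Soren — 8 in total.
Nothing else is reachable above Tess; 8 in all.

8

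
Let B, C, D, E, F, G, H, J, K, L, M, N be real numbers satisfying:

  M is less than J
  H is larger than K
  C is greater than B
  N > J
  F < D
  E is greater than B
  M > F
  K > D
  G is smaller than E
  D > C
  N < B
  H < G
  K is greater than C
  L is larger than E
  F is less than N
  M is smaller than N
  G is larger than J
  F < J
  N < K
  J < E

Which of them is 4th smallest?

N

Chaining the given pairs: F < M < J < N < B < C < D < K < H < G < E < L.
The 4th smallest is N.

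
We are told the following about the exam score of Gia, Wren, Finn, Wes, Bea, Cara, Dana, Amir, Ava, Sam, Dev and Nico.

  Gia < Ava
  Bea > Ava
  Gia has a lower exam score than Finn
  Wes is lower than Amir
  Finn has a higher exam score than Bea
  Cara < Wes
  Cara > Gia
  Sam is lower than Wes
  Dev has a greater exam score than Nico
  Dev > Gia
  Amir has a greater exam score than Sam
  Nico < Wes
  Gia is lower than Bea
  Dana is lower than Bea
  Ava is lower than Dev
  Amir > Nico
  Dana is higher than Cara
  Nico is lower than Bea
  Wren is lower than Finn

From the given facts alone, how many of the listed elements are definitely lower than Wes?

From Wes the given relations immediately reach Cara, Sam, Nico.
From those, Gia — 4 in total.
Nothing else is reachable below Wes; 4 in all.

4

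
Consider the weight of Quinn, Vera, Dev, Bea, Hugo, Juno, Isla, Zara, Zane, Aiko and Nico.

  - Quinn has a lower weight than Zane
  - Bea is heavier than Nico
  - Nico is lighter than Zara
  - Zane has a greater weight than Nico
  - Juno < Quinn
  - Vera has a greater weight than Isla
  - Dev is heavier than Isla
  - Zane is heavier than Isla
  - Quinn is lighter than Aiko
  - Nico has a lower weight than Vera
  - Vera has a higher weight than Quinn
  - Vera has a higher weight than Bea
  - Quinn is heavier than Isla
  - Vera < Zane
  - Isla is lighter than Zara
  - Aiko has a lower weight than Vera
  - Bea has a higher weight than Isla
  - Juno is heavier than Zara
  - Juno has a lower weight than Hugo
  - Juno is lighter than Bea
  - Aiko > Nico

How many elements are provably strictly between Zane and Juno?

4

Chaining upward from Juno reaches: Bea, Quinn, Aiko, Vera, Hugo.
Chaining downward from Zane reaches: Nico, Isla, Zara, Bea, Quinn, Aiko, Vera.
Strictly between Juno and Zane are those in both lists: Bea, Quinn, Aiko, Vera — 4 elements.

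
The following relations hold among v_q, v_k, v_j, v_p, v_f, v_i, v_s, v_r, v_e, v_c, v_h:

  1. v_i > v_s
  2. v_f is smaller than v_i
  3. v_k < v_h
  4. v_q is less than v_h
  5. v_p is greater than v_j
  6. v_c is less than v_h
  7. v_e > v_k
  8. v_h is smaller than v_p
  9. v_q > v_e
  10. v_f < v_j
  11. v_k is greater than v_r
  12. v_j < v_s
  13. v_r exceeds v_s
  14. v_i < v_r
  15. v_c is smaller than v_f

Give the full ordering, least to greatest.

Each adjacent pair is fixed by a given relation: v_c < v_f; v_f < v_j; v_j < v_s; v_s < v_i; v_i < v_r; v_r < v_k; v_k < v_e; v_e < v_q; v_q < v_h; v_h < v_p. Chaining them end to end gives the full order.

v_c < v_f < v_j < v_s < v_i < v_r < v_k < v_e < v_q < v_h < v_p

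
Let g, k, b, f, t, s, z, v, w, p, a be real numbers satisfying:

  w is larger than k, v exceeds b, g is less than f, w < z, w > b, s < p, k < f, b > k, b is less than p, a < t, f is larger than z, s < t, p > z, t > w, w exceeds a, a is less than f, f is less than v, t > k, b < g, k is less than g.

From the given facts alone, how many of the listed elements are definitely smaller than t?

5

From t the given relations immediately reach k, s, a, w.
From those, b — 5 in total.
No other element is forced below t by the given relations, so the count is 5.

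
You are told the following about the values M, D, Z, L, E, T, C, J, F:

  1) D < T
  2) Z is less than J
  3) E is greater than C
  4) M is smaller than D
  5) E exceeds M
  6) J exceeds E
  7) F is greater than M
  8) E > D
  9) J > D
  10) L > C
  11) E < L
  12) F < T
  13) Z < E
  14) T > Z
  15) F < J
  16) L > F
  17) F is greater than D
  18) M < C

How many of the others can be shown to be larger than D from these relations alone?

5

The elements the relations force above D are F, E, T, J, L — no chain reaches any other.
That is 5.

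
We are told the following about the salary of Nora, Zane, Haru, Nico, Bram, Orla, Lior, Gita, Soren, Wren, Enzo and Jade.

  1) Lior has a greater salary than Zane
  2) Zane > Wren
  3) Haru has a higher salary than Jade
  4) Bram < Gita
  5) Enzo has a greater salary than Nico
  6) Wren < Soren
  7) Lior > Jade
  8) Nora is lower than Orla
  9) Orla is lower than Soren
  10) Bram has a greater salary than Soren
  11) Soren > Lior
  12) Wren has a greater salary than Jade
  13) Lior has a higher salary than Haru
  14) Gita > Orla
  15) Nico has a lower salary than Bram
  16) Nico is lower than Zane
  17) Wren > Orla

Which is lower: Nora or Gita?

Nora < Orla < Wren < Zane < Lior < Soren < Bram < Gita, by transitivity through Orla, Wren, Zane, Lior, Soren, Bram.
So Nora < Gita; Nora is the lower of the two.

Nora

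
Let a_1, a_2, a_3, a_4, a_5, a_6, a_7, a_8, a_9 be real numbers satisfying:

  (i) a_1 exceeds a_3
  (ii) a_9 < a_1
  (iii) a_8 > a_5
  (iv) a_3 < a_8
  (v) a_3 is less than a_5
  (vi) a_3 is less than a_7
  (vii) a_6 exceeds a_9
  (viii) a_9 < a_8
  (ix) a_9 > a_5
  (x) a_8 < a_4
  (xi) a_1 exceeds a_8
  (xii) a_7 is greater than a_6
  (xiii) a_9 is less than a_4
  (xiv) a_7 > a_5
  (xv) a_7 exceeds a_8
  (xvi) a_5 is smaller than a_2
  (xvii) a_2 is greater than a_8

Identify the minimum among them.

a_3

Chaining upward from a_3: directly above it, a_5, a_8, a_7, a_1; then a_9, a_4, a_2; then a_6.
That covers every other element, and nothing is given below a_3, so a_3 is the minimum.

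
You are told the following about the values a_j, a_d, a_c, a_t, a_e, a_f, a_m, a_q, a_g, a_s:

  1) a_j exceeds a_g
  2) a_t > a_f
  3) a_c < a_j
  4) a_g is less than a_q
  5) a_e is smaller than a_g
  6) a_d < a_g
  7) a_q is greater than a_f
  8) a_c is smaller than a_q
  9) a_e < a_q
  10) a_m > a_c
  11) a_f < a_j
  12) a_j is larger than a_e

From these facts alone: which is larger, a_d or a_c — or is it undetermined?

Following every chain through a_c: above a_c we get a_m, a_j, a_q.
a_d is not reached, and no chain runs the other way from a_d to a_c.
So the given relations leave the order of a_c and a_d undetermined.

undetermined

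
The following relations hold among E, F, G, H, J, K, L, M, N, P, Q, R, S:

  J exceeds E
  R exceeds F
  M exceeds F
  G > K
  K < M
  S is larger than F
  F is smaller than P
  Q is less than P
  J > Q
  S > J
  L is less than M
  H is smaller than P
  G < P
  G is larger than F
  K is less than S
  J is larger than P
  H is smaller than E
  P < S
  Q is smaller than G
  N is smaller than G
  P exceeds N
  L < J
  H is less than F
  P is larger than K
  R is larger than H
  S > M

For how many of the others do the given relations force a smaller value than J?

From J the given relations immediately reach L, Q, E, P.
From those, H, K, N, F, G — 9 in total.
Nothing else is reachable below J; 9 in all.

9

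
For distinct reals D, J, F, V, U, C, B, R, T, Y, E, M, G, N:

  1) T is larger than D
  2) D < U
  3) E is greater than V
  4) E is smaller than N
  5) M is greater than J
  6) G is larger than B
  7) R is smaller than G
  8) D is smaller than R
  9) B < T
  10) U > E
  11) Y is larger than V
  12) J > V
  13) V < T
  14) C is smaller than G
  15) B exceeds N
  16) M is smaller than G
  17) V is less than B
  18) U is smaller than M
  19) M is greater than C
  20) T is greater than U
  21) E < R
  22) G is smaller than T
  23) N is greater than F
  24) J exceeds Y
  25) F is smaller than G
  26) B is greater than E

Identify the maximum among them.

T

F is not greatest since F < N; V is not greatest since V < J; D is not greatest since D < U; E is not greatest since E < B; Y is not greatest since Y < J; U is not greatest since U < T; J is not greatest since J < M; C is not greatest since C < G; N is not greatest since N < B; R is not greatest since R < G; B is not greatest since B < G; M is not greatest since M < G; G is not greatest since G < T.
Only T has nothing above it, so T is the maximum.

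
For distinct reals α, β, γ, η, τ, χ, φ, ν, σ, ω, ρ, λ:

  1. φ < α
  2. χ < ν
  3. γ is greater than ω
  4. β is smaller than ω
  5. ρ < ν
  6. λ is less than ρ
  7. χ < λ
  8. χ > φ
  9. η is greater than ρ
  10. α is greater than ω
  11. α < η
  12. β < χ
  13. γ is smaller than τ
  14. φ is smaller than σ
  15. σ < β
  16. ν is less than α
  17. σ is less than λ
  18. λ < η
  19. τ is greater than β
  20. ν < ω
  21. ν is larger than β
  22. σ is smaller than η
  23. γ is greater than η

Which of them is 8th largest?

λ

Chaining the given pairs: φ < σ < β < χ < λ < ρ < ν < ω < α < η < γ < τ.
Counting 8 from the largest end gives λ.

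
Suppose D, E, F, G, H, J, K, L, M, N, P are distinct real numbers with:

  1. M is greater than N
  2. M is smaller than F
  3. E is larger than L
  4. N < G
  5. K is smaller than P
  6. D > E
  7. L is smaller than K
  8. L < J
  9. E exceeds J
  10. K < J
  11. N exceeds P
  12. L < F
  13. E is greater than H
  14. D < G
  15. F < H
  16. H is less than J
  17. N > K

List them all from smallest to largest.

L < K < P < N < M < F < H < J < E < D < G

Each adjacent pair is fixed by a given relation: L < K; K < P; P < N; N < M; M < F; F < H; H < J; J < E; E < D; D < G. Chaining them end to end gives the full order.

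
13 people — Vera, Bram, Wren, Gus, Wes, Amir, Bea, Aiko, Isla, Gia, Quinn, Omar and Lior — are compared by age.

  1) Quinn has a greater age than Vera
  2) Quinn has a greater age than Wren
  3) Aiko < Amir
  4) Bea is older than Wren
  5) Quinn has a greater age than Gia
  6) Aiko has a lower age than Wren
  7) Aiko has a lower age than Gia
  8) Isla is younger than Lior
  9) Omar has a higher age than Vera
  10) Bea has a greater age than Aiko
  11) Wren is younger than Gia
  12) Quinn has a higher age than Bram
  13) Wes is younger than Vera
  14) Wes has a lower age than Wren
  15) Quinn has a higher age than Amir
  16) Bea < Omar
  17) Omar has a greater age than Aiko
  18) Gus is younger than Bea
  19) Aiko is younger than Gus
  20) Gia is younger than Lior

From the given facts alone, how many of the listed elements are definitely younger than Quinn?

7

From Quinn the given relations immediately reach Amir, Wren, Bram, Gia, Vera.
From those, Aiko, Wes — 7 in total.
No other element is forced below Quinn by the given relations, so the count is 7.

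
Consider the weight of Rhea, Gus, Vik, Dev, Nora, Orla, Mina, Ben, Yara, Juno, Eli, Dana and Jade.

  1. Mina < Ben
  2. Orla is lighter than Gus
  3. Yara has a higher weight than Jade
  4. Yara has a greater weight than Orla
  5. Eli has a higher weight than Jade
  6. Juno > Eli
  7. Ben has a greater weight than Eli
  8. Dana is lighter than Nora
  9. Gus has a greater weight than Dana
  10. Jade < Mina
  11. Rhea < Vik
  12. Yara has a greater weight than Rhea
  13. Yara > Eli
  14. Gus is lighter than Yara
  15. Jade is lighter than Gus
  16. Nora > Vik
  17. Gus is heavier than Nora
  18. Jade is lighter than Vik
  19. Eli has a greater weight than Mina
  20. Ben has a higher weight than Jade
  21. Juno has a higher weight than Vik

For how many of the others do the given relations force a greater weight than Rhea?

5

From Rhea the given relations immediately reach Vik, Yara.
From those, Nora, Juno — 4 in total.
From those, Gus — 5 in total.
Nothing else is reachable above Rhea; 5 in all.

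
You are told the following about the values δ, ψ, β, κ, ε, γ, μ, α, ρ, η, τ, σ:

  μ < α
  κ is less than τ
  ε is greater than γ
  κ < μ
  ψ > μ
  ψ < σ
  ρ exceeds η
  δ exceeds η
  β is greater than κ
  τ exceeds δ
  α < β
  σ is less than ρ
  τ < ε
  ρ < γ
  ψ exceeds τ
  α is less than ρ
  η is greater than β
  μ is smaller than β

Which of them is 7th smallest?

τ

The consecutive relations fix a unique order: κ < μ < α < β < η < δ < τ < ψ < σ < ρ < γ < ε.
The 7th smallest is τ.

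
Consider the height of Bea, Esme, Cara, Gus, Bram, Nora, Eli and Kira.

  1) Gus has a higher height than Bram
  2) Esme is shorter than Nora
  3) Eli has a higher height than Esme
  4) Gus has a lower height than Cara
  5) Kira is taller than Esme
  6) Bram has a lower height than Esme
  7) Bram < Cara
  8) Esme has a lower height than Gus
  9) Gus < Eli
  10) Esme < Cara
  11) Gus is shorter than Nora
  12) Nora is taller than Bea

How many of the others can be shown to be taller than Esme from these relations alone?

Directly above Esme: Kira, Gus, Eli, Nora, Cara.
Nothing else is reachable above Esme; 5 in all.

5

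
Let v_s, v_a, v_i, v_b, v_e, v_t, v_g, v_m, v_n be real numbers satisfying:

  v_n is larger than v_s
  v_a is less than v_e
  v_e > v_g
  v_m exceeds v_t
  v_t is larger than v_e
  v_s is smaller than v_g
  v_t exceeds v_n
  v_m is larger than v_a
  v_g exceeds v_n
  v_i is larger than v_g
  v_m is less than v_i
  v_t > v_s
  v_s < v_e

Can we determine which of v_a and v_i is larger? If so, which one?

Chaining the given relations: v_a < v_e < v_t < v_m < v_i.
So v_i is larger.

v_i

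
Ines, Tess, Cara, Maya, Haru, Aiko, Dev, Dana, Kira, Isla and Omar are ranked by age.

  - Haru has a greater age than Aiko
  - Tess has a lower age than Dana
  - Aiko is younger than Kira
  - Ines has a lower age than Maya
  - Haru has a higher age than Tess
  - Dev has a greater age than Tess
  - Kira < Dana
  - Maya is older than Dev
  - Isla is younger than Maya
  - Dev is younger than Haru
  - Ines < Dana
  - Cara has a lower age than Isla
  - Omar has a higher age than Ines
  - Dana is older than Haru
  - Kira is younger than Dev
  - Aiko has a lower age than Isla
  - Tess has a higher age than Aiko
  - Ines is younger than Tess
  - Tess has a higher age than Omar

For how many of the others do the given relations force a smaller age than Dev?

The elements the relations force below Dev are Ines, Omar, Aiko, Kira, Tess — no chain reaches any other.
That is 5.

5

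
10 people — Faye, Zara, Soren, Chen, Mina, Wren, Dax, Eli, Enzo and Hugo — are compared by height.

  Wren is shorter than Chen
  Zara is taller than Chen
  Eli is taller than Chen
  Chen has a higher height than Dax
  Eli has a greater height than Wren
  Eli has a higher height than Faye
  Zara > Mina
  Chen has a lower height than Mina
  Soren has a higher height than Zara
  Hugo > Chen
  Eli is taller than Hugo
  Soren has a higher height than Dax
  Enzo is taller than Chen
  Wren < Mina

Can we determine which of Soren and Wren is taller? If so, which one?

Soren

The relevant relations are Wren < Chen; Chen < Mina; Mina < Zara; Zara < Soren.
Chaining these gives Wren < Chen < Mina < Zara < Soren.
So Soren is taller.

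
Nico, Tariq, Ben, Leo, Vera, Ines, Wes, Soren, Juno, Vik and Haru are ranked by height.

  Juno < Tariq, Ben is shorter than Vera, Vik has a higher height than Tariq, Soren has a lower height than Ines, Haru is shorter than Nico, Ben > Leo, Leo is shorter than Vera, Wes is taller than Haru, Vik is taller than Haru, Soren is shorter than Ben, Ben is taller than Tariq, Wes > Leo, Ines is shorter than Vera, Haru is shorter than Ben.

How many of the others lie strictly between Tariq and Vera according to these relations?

1

The relations place Tariq below Vera. An element lies strictly between them when it is forced above Tariq and also forced below Vera.
Above Tariq: {Vik, Ben}. Below Vera: {Soren, Haru, Juno, Leo, Ines, Ben}.
Intersection: {Ben} — 1.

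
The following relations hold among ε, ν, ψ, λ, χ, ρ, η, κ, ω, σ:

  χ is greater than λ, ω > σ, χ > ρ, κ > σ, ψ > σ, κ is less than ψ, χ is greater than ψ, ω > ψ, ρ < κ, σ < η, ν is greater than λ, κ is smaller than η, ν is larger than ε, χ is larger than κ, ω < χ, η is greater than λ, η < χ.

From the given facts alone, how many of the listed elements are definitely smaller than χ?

7

Directly below χ: ρ, κ, ψ, λ, η, ω.
One step further: σ (7 so far).
Nothing else is reachable below χ; 7 in all.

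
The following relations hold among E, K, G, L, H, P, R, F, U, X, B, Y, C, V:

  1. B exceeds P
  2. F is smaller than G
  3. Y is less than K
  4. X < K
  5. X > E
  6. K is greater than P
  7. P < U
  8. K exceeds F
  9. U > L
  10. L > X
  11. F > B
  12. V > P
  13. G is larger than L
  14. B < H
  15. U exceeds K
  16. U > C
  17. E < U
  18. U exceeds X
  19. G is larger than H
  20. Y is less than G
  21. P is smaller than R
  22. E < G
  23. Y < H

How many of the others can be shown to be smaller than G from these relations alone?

8

The elements the relations force below G are E, P, B, Y, X, H, F, L — no chain reaches any other.
That is 8.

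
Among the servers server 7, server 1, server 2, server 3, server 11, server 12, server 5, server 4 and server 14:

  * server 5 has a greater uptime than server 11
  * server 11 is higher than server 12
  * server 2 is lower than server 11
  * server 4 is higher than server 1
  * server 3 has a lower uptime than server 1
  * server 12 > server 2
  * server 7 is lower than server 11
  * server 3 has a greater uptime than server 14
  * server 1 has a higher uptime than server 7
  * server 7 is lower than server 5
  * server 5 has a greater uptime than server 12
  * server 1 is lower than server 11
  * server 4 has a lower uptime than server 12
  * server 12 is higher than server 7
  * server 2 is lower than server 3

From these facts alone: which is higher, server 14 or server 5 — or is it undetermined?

server 5

Link the given pairs in sequence: server 14 < server 3; server 3 < server 1; server 1 < server 4; server 4 < server 12; server 12 < server 11; server 11 < server 5.
Together: server 14 < server 3 < server 1 < server 4 < server 12 < server 11 < server 5.
So server 5 is higher.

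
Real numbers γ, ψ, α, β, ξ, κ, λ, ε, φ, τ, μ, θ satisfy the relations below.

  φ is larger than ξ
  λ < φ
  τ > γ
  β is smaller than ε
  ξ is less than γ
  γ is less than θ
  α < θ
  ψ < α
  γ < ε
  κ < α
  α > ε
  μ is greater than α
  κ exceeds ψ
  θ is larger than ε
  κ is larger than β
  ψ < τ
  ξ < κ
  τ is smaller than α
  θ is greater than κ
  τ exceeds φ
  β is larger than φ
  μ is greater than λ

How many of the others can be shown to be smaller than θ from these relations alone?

10

From θ the given relations immediately reach γ, ε, κ, α.
From those, ξ, ψ, β, τ — 8 in total.
From those, φ — 9 in total.
From those, λ — 10 in total.
No other element is forced below θ by the given relations, so the count is 10.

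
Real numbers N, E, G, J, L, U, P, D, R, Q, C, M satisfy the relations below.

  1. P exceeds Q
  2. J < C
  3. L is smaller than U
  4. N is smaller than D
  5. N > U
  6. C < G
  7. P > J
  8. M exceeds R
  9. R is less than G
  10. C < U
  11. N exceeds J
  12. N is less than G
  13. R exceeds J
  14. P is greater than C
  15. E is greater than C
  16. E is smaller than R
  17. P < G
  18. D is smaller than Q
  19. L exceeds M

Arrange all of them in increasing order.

J < C < E < R < M < L < U < N < D < Q < P < G

The consecutive links are each given: J < C; C < E; E < R; R < M; M < L; L < U; U < N; N < D; D < Q; Q < P; P < G.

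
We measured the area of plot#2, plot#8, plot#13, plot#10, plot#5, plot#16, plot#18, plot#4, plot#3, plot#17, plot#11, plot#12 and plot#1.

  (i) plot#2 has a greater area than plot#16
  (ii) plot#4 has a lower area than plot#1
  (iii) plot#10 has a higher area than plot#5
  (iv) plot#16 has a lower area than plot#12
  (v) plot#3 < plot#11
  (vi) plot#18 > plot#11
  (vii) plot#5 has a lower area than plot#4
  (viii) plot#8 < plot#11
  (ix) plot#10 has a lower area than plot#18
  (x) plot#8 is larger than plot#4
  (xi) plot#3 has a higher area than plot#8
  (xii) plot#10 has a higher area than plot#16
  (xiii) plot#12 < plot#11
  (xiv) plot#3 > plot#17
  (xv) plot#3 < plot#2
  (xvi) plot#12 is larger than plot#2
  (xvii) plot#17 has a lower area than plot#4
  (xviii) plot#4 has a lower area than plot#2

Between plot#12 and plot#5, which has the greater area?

plot#12

Chaining the given relations: plot#5 < plot#4 < plot#8 < plot#3 < plot#2 < plot#12.
So plot#5 < plot#12; plot#12 is the larger of the two.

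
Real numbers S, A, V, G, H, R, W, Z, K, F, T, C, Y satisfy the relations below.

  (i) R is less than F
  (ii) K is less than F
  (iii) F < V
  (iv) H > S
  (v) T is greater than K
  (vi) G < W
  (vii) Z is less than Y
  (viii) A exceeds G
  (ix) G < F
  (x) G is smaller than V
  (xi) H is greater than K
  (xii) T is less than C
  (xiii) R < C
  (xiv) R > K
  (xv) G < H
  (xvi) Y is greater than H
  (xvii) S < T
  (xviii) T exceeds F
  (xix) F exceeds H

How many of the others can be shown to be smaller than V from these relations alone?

From V the given relations immediately reach G, F.
From those, K, R, H — 5 in total.
From those, S — 6 in total.
No other element is forced below V by the given relations, so the count is 6.

6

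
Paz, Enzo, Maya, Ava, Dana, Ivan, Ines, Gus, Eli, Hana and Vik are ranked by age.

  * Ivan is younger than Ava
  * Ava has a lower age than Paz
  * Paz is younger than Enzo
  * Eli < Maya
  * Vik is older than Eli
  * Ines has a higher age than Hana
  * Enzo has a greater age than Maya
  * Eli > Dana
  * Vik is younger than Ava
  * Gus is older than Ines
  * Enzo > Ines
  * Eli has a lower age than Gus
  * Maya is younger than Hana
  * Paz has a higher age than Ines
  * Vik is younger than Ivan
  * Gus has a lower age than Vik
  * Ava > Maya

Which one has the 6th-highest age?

Chaining the given pairs: Dana < Eli < Maya < Hana < Ines < Gus < Vik < Ivan < Ava < Paz < Enzo.
The 6th largest is Gus.

Gus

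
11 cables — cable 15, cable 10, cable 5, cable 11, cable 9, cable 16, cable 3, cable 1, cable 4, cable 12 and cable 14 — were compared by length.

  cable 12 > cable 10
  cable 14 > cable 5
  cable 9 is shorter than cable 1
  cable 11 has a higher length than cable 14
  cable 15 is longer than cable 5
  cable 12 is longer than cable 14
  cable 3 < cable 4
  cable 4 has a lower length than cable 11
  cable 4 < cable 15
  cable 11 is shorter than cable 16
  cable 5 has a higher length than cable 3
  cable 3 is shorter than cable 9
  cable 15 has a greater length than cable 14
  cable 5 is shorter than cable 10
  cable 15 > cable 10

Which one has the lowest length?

Chaining upward from cable 3: directly above it, cable 5, cable 4, cable 9; then cable 14, cable 11, cable 10, cable 1, cable 15; then cable 16, cable 12.
That covers every other element, and nothing is given below cable 3, so cable 3 is the lowest length.

cable 3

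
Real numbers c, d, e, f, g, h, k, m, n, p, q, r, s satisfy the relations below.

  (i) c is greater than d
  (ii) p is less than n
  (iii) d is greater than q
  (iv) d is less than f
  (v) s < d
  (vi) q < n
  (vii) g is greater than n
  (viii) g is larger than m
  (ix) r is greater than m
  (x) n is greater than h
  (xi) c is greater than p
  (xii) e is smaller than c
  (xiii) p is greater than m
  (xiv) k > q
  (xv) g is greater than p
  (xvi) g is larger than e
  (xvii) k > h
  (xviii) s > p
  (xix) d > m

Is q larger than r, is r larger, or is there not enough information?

Following every chain through q: above q we get d, c, n, f, k, g.
r is not reached, and no chain runs the other way from r to q.
So the given relations leave the order of q and r undetermined.

undetermined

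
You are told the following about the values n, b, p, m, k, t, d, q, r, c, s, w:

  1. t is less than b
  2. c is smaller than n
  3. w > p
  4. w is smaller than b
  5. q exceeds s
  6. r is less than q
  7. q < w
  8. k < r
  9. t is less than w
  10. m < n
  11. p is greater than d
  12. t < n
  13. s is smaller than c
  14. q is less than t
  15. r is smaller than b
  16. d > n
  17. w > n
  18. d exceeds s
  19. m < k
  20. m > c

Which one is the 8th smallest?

Piecing the relations together gives one ordering: s < c < m < k < r < q < t < n < d < p < w < b.
Counting 8 from the smallest end gives n.

n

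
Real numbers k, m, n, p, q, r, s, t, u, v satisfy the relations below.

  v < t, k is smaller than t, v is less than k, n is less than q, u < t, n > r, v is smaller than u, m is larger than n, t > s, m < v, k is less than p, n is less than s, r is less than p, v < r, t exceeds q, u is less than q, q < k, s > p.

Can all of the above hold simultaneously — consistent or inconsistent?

inconsistent

We have v < r stated directly, yet also r < n < m < v by chaining the others — so r < v. Contradiction.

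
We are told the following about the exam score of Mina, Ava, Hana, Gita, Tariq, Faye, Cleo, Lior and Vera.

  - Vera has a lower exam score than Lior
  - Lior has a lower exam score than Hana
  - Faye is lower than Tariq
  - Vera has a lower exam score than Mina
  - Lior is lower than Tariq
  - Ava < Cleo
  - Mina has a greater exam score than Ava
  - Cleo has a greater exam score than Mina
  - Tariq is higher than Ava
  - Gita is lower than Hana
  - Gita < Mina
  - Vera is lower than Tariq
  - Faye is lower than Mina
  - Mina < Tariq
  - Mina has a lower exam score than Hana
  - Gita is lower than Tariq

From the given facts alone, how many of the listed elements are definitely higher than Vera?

Directly above Vera: Lior, Mina, Tariq.
One step further: Hana, Cleo (5 so far).
Nothing else is reachable above Vera; 5 in all.

5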